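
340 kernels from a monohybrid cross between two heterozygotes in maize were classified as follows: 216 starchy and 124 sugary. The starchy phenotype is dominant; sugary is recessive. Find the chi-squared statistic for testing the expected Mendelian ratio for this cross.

For a monohybrid cross between heterozygotes with complete dominance, the expected phenotypic ratio is 3:1.
Expected counts for N = 340 under a 3:1 ratio (total parts = 4):
  starchy: 340 × 3/4 = 255
  sugary: 340 × 1/4 = 85
χ² = Σ (O − E)² / E
  starchy: (216 − 255)² / 255 = 5.9647
  sugary: (124 − 85)² / 85 = 17.8941
χ² = 5.9647 + 17.8941 = 23.8588 ≈ 23.859

23.859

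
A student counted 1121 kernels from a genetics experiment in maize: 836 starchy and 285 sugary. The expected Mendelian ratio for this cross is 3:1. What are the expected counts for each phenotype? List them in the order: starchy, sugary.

840.75, 280.25

Expected counts for N = 1121 under a 3:1 ratio (total parts = 4):
  starchy: 1121 × 3/4 = 840.75
  sugary: 1121 × 1/4 = 280.25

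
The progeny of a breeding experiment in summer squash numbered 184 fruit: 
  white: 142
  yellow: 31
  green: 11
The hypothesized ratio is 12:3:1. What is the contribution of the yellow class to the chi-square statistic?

0.355

Under the 12:3:1 hypothesis (Σ ratio = 16, N = 184):
  white: 184 × 12/16 = 138
  yellow: 184 × 3/16 = 34.5
  green: 184 × 1/16 = 11.5
Contribution of yellow: (31 − 34.5)² / 34.5 = 0.3551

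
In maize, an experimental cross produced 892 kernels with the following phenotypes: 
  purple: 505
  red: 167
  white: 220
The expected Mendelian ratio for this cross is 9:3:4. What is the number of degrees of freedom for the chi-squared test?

2

A goodness-of-fit test with 3 phenotype classes has df = 3 − 1 = 2.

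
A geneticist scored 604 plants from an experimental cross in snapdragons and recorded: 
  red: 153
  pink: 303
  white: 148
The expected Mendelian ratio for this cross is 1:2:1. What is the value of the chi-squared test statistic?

0.089

The 1:2:1 ratio has 4 parts, so with N = 604 the expected counts are:
  red: 604 × 1/4 = 151
  pink: 604 × 2/4 = 302
  white: 604 × 1/4 = 151
χ² = Σ (O − E)² / E
  red: (153 − 151)² / 151 = 0.0265
  pink: (303 − 302)² / 302 = 0.0033
  white: (148 − 151)² / 151 = 0.0596
χ² = 0.0265 + 0.0033 + 0.0596 = 0.0894 ≈ 0.089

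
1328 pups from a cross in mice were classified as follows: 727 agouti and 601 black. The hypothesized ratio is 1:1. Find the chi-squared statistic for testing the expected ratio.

The 1:1 ratio has 2 parts, so with N = 1328 the expected counts are:
  agouti: 1328 × 1/2 = 664
  black: 1328 × 1/2 = 664
χ² = Σ (O − E)² / E
  agouti: (727 − 664)² / 664 = 5.9774
  black: (601 − 664)² / 664 = 5.9774
χ² = 5.9774 + 5.9774 = 11.9548 ≈ 11.955

11.955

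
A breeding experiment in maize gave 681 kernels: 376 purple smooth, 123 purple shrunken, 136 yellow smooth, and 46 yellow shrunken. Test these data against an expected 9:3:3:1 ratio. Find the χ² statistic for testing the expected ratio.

1.121

Total ratio parts = 16. Expected numbers out of 681:
  purple smooth: 681 × 9/16 = 383.0625
  purple shrunken: 681 × 3/16 = 127.6875
  yellow smooth: 681 × 3/16 = 127.6875
  yellow shrunken: 681 × 1/16 = 42.5625
χ² = Σ (O − E)² / E
  purple smooth: (376 − 383.0625)² / 383.0625 = 0.1302
  purple shrunken: (123 − 127.6875)² / 127.6875 = 0.1721
  yellow smooth: (136 − 127.6875)² / 127.6875 = 0.5411
  yellow shrunken: (46 − 42.5625)² / 42.5625 = 0.2776
χ² = 0.1302 + 0.1721 + 0.5411 + 0.2776 = 1.121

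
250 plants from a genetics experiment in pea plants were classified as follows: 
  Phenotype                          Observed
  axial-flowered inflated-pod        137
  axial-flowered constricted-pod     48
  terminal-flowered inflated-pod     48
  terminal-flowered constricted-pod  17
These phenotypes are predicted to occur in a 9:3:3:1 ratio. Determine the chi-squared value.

Total ratio parts = 16. Expected numbers out of 250:
  axial-flowered inflated-pod: 250 × 9/16 = 140.625
  axial-flowered constricted-pod: 250 × 3/16 = 46.875
  terminal-flowered inflated-pod: 250 × 3/16 = 46.875
  terminal-flowered constricted-pod: 250 × 1/16 = 15.625
χ² = Σ (O − E)² / E
  axial-flowered inflated-pod: (137 − 140.625)² / 140.625 = 0.0934
  axial-flowered constricted-pod: (48 − 46.875)² / 46.875 = 0.0270
  terminal-flowered inflated-pod: (48 − 46.875)² / 46.875 = 0.0270
  terminal-flowered constricted-pod: (17 − 15.625)² / 15.625 = 0.1210
χ² = 0.0934 + 0.0270 + 0.0270 + 0.1210 = 0.2684 ≈ 0.268

0.268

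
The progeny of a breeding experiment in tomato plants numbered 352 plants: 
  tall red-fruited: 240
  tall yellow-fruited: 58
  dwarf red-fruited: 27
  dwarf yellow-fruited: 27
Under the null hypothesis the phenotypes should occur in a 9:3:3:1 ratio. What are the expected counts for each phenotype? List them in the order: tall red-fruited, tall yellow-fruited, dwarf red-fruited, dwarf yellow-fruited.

The 9:3:3:1 ratio has 16 parts, so with N = 352 the expected counts are:
  tall red-fruited: 352 × 9/16 = 198
  tall yellow-fruited: 352 × 3/16 = 66
  dwarf red-fruited: 352 × 3/16 = 66
  dwarf yellow-fruited: 352 × 1/16 = 22

198, 66, 66, 22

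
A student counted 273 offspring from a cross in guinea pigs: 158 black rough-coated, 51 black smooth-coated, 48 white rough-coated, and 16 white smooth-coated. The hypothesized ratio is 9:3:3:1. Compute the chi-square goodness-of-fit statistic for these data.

Expected counts for N = 273 under a 9:3:3:1 ratio (total parts = 16):
  black rough-coated: 273 × 9/16 = 153.5625
  black smooth-coated: 273 × 3/16 = 51.1875
  white rough-coated: 273 × 3/16 = 51.1875
  white smooth-coated: 273 × 1/16 = 17.0625
χ² = Σ (O − E)² / E
  black rough-coated: (158 − 153.5625)² / 153.5625 = 0.1282
  black smooth-coated: (51 − 51.1875)² / 51.1875 = 0.0007
  white rough-coated: (48 − 51.1875)² / 51.1875 = 0.1985
  white smooth-coated: (16 − 17.0625)² / 17.0625 = 0.0662
χ² = 0.1282 + 0.0007 + 0.1985 + 0.0662 = 0.3936 ≈ 0.394

0.394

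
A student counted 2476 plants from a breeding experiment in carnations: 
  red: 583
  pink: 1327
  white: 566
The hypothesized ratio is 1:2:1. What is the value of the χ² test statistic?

Total ratio parts = 4. Expected numbers out of 2476:
  red: 2476 × 1/4 = 619
  pink: 2476 × 2/4 = 1238
  white: 2476 × 1/4 = 619
χ² = Σ (O − E)² / E
  red: (583 − 619)² / 619 = 2.0937
  pink: (1327 − 1238)² / 1238 = 6.3982
  white: (566 − 619)² / 619 = 4.5380
χ² = 2.0937 + 6.3982 + 4.5380 = 13.0299 ≈ 13.030

13.030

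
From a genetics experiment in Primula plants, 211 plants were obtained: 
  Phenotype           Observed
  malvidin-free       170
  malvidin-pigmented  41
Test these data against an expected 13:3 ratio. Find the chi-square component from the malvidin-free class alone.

Under the 13:3 hypothesis (Σ ratio = 16, N = 211):
  malvidin-free: 211 × 13/16 = 171.4375
  malvidin-pigmented: 211 × 3/16 = 39.5625
Contribution of malvidin-free: (170 − 171.4375)² / 171.4375 = 0.0121

0.012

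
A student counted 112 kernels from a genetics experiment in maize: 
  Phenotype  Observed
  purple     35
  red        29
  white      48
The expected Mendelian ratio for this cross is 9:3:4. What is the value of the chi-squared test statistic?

29.778

Under the 9:3:4 hypothesis (Σ ratio = 16, N = 112):
  purple: 112 × 9/16 = 63
  red: 112 × 3/16 = 21
  white: 112 × 4/16 = 28
χ² = Σ (O − E)² / E
  purple: (35 − 63)² / 63 = 12.4444
  red: (29 − 21)² / 21 = 3.0476
  white: (48 − 28)² / 28 = 14.2857
χ² = 12.4444 + 3.0476 + 14.2857 = 29.7777 ≈ 29.778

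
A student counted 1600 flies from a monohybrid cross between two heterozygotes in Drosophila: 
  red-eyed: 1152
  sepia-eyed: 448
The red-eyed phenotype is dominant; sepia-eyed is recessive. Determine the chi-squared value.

7.680

For a monohybrid cross between heterozygotes with complete dominance, the expected phenotypic ratio is 3:1.
Total ratio parts = 4. Expected numbers out of 1600:
  red-eyed: 1600 × 3/4 = 1200
  sepia-eyed: 1600 × 1/4 = 400
χ² = Σ (O − E)² / E
  red-eyed: (1152 − 1200)² / 1200 = 1.9200
  sepia-eyed: (448 − 400)² / 400 = 5.7600
χ² = 1.9200 + 5.7600 = 7.680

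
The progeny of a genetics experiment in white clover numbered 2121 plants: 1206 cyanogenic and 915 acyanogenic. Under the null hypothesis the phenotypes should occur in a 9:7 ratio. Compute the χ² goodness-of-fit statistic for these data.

0.321

Under the 9:7 hypothesis (Σ ratio = 16, N = 2121):
  cyanogenic: 2121 × 9/16 = 1193.0625
  acyanogenic: 2121 × 7/16 = 927.9375
χ² = Σ (O − E)² / E
  cyanogenic: (1206 − 1193.0625)² / 1193.0625 = 0.1403
  acyanogenic: (915 − 927.9375)² / 927.9375 = 0.1804
χ² = 0.1403 + 0.1804 = 0.3207 ≈ 0.321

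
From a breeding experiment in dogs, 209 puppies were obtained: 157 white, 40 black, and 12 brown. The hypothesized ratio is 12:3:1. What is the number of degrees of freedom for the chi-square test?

A goodness-of-fit test with 3 phenotype classes has df = 3 − 1 = 2.

2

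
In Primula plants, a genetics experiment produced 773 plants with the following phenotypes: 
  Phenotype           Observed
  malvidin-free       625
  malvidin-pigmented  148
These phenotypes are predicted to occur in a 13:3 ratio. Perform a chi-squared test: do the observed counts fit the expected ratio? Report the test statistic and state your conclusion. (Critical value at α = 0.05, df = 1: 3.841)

The 13:3 ratio has 16 parts, so with N = 773 the expected counts are:
  malvidin-free: 773 × 13/16 = 628.0625
  malvidin-pigmented: 773 × 3/16 = 144.9375
χ² = Σ (O − E)² / E
  malvidin-free: (625 − 628.0625)² / 628.0625 = 0.0149
  malvidin-pigmented: (148 − 144.9375)² / 144.9375 = 0.0647
χ² = 0.0149 + 0.0647 = 0.0796 ≈ 0.080
Degrees of freedom = 2 − 1 = 1; critical value at α = 0.05 is 3.841.
Since 0.080 < 3.841, we fail to reject the null hypothesis — the data are consistent with the 13:3 ratio.

0.080; consistent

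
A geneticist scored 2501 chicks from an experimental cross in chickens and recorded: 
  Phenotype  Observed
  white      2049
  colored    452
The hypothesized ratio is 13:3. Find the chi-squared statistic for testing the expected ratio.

0.753

The 13:3 ratio has 16 parts, so with N = 2501 the expected counts are:
  white: 2501 × 13/16 = 2032.0625
  colored: 2501 × 3/16 = 468.9375
χ² = Σ (O − E)² / E
  white: (2049 − 2032.0625)² / 2032.0625 = 0.1412
  colored: (452 − 468.9375)² / 468.9375 = 0.6118
χ² = 0.1412 + 0.6118 = 0.753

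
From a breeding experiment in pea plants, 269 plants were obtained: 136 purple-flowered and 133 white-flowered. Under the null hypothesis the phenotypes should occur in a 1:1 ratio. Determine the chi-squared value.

0.033

The 1:1 ratio has 2 parts, so with N = 269 the expected counts are:
  purple-flowered: 269 × 1/2 = 134.5
  white-flowered: 269 × 1/2 = 134.5
χ² = Σ (O − E)² / E
  purple-flowered: (136 − 134.5)² / 134.5 = 0.0167
  white-flowered: (133 − 134.5)² / 134.5 = 0.0167
χ² = 0.0167 + 0.0167 = 0.0334 ≈ 0.033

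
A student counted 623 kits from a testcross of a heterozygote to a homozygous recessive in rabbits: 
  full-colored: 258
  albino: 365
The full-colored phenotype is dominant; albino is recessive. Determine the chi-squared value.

18.377

A testcross of a heterozygote (Aa × aa) gives a 1:1 phenotypic ratio.
Total ratio parts = 2. Expected numbers out of 623:
  full-colored: 623 × 1/2 = 311.5
  albino: 623 × 1/2 = 311.5
χ² = Σ (O − E)² / E
  full-colored: (258 − 311.5)² / 311.5 = 9.1886
  albino: (365 − 311.5)² / 311.5 = 9.1886
χ² = 9.1886 + 9.1886 = 18.3772 ≈ 18.377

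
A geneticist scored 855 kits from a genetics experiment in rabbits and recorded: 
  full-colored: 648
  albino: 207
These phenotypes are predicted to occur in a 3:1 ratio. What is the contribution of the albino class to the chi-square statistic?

Total ratio parts = 4. Expected numbers out of 855:
  full-colored: 855 × 3/4 = 641.25
  albino: 855 × 1/4 = 213.75
Contribution of albino: (207 − 213.75)² / 213.75 = 0.2132

0.213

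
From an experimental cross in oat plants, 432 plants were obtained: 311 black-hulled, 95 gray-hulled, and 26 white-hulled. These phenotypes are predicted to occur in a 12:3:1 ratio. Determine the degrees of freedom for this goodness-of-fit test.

2

A goodness-of-fit test with 3 phenotype classes has df = 3 − 1 = 2.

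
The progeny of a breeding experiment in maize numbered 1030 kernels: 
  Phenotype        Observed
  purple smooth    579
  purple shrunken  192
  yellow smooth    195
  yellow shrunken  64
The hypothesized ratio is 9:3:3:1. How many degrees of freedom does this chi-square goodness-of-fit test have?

3

A goodness-of-fit test with 4 phenotype classes has df = 4 − 1 = 3.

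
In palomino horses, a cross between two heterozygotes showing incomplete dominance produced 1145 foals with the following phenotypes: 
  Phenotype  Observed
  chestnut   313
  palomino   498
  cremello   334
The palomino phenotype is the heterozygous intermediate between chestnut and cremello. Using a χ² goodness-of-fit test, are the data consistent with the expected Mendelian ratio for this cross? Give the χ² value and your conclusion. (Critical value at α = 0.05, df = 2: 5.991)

With incomplete dominance, a heterozygote × heterozygote cross gives a 1:2:1 phenotypic ratio.
Total ratio parts = 4. Expected numbers out of 1145:
  chestnut: 1145 × 1/4 = 286.25
  palomino: 1145 × 2/4 = 572.5
  cremello: 1145 × 1/4 = 286.25
χ² = Σ (O − E)² / E
  chestnut: (313 − 286.25)² / 286.25 = 2.4998
  palomino: (498 − 572.5)² / 572.5 = 9.6948
  cremello: (334 − 286.25)² / 286.25 = 7.9653
χ² = 2.4998 + 9.6948 + 7.9653 = 20.1599 ≈ 20.160
Degrees of freedom = 3 − 1 = 2; critical value at α = 0.05 is 5.991.
Since 20.160 > 5.991, we reject the null hypothesis — the data do not fit the 1:2:1 ratio.

20.160; not consistent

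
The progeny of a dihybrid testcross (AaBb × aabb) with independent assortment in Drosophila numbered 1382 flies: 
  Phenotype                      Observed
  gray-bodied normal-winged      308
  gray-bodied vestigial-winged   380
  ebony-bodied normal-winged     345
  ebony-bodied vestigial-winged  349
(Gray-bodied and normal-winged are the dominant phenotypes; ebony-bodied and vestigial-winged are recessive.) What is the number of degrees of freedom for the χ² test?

A dihybrid testcross with independent assortment gives a 1:1:1:1 ratio.
A goodness-of-fit test with 4 phenotype classes has df = 4 − 1 = 3.

3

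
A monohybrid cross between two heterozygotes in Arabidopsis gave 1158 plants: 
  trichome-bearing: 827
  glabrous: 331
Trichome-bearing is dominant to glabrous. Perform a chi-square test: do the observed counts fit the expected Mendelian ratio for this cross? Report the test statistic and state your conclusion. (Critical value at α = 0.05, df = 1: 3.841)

For a monohybrid cross between heterozygotes with complete dominance, the expected phenotypic ratio is 3:1.
Under the 3:1 hypothesis (Σ ratio = 4, N = 1158):
  trichome-bearing: 1158 × 3/4 = 868.5
  glabrous: 1158 × 1/4 = 289.5
χ² = Σ (O − E)² / E
  trichome-bearing: (827 − 868.5)² / 868.5 = 1.9830
  glabrous: (331 − 289.5)² / 289.5 = 5.9491
χ² = 1.9830 + 5.9491 = 7.9321 ≈ 7.932
Degrees of freedom = 2 − 1 = 1; critical value at α = 0.05 is 3.841.
Since 7.932 > 3.841, we reject the null hypothesis — the data do not fit the 3:1 ratio.

7.932; not consistent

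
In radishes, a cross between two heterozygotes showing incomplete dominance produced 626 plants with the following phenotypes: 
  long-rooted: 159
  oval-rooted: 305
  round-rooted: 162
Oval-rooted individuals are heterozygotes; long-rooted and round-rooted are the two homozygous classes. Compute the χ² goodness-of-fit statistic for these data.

With incomplete dominance, a heterozygote × heterozygote cross gives a 1:2:1 phenotypic ratio.
Expected counts for N = 626 under a 1:2:1 ratio (total parts = 4):
  long-rooted: 626 × 1/4 = 156.5
  oval-rooted: 626 × 2/4 = 313
  round-rooted: 626 × 1/4 = 156.5
χ² = Σ (O − E)² / E
  long-rooted: (159 − 156.5)² / 156.5 = 0.0399
  oval-rooted: (305 − 313)² / 313 = 0.2045
  round-rooted: (162 − 156.5)² / 156.5 = 0.1933
χ² = 0.0399 + 0.2045 + 0.1933 = 0.4377 ≈ 0.438

0.438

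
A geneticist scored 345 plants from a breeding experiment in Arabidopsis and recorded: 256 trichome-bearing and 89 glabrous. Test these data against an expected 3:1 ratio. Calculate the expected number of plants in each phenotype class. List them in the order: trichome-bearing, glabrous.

Expected counts for N = 345 under a 3:1 ratio (total parts = 4):
  trichome-bearing: 345 × 3/4 = 258.75
  glabrous: 345 × 1/4 = 86.25

258.75, 86.25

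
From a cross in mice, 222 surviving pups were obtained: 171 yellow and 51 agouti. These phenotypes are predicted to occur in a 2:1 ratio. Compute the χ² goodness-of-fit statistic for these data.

The 2:1 ratio has 3 parts, so with N = 222 the expected counts are:
  yellow: 222 × 2/3 = 148
  agouti: 222 × 1/3 = 74
χ² = Σ (O − E)² / E
  yellow: (171 − 148)² / 148 = 3.5743
  agouti: (51 − 74)² / 74 = 7.1486
χ² = 3.5743 + 7.1486 = 10.7229 ≈ 10.723

10.723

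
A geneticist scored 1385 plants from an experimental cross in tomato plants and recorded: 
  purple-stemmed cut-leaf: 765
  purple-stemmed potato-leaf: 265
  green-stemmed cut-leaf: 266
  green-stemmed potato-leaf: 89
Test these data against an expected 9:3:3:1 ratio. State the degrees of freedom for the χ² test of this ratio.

A goodness-of-fit test with 4 phenotype classes has df = 4 − 1 = 3.

3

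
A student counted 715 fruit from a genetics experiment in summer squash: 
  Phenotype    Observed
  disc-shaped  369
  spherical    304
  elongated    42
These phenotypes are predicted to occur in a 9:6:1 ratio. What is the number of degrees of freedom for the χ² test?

A goodness-of-fit test with 3 phenotype classes has df = 3 − 1 = 2.

2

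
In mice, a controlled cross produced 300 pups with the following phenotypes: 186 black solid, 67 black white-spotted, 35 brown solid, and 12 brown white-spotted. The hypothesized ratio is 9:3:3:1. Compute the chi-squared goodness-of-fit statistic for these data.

Total ratio parts = 16. Expected numbers out of 300:
  black solid: 300 × 9/16 = 168.75
  black white-spotted: 300 × 3/16 = 56.25
  brown solid: 300 × 3/16 = 56.25
  brown white-spotted: 300 × 1/16 = 18.75
χ² = Σ (O − E)² / E
  black solid: (186 − 168.75)² / 168.75 = 1.7633
  black white-spotted: (67 − 56.25)² / 56.25 = 2.0544
  brown solid: (35 − 56.25)² / 56.25 = 8.0278
  brown white-spotted: (12 − 18.75)² / 18.75 = 2.4300
χ² = 1.7633 + 2.0544 + 8.0278 + 2.4300 = 14.2755 ≈ 14.276

14.276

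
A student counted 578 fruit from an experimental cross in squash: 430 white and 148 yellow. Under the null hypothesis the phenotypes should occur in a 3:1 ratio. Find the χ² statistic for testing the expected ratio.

0.113

Expected counts for N = 578 under a 3:1 ratio (total parts = 4):
  white: 578 × 3/4 = 433.5
  yellow: 578 × 1/4 = 144.5
χ² = Σ (O − E)² / E
  white: (430 − 433.5)² / 433.5 = 0.0283
  yellow: (148 − 144.5)² / 144.5 = 0.0848
χ² = 0.0283 + 0.0848 = 0.1131 ≈ 0.113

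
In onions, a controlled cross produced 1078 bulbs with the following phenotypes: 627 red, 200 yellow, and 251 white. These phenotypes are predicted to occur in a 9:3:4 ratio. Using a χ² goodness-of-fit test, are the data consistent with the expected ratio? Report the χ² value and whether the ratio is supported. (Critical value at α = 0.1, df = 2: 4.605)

1.994; consistent

Total ratio parts = 16. Expected numbers out of 1078:
  red: 1078 × 9/16 = 606.375
  yellow: 1078 × 3/16 = 202.125
  white: 1078 × 4/16 = 269.5
χ² = Σ (O − E)² / E
  red: (627 − 606.375)² / 606.375 = 0.7015
  yellow: (200 − 202.125)² / 202.125 = 0.0223
  white: (251 − 269.5)² / 269.5 = 1.2699
χ² = 0.7015 + 0.0223 + 1.2699 = 1.9937 ≈ 1.994
Degrees of freedom = 3 − 1 = 2; critical value at α = 0.1 is 4.605.
Since 1.994 < 4.605, we fail to reject the null hypothesis — the data are consistent with the 9:3:4 ratio.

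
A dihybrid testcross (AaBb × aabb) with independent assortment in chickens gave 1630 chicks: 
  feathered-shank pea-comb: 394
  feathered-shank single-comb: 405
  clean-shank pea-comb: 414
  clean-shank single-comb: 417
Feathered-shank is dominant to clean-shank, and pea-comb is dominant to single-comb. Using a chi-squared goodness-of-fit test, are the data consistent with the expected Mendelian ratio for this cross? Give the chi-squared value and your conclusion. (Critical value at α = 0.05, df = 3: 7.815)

A dihybrid testcross with independent assortment gives a 1:1:1:1 ratio.
Expected counts for N = 1630 under a 1:1:1:1 ratio (total parts = 4):
  feathered-shank pea-comb: 1630 × 1/4 = 407.5
  feathered-shank single-comb: 1630 × 1/4 = 407.5
  clean-shank pea-comb: 1630 × 1/4 = 407.5
  clean-shank single-comb: 1630 × 1/4 = 407.5
χ² = Σ (O − E)² / E
  feathered-shank pea-comb: (394 − 407.5)² / 407.5 = 0.4472
  feathered-shank single-comb: (405 − 407.5)² / 407.5 = 0.0153
  clean-shank pea-comb: (414 − 407.5)² / 407.5 = 0.1037
  clean-shank single-comb: (417 − 407.5)² / 407.5 = 0.2215
χ² = 0.4472 + 0.0153 + 0.1037 + 0.2215 = 0.7877 ≈ 0.788
Degrees of freedom = 4 − 1 = 3; critical value at α = 0.05 is 7.815.
Since 0.788 < 7.815, we fail to reject the null hypothesis — the data are consistent with the 1:1:1:1 ratio.

0.788; consistent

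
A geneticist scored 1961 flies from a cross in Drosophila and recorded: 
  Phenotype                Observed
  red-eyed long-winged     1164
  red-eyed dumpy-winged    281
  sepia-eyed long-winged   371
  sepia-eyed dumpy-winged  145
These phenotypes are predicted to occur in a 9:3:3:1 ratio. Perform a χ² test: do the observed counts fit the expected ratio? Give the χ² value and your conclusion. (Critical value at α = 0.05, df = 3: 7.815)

27.942; not consistent

Total ratio parts = 16. Expected numbers out of 1961:
  red-eyed long-winged: 1961 × 9/16 = 1103.0625
  red-eyed dumpy-winged: 1961 × 3/16 = 367.6875
  sepia-eyed long-winged: 1961 × 3/16 = 367.6875
  sepia-eyed dumpy-winged: 1961 × 1/16 = 122.5625
χ² = Σ (O − E)² / E
  red-eyed long-winged: (1164 − 1103.0625)² / 1103.0625 = 3.3664
  red-eyed dumpy-winged: (281 − 367.6875)² / 367.6875 = 20.4378
  sepia-eyed long-winged: (371 − 367.6875)² / 367.6875 = 0.0298
  sepia-eyed dumpy-winged: (145 − 122.5625)² / 122.5625 = 4.1076
χ² = 3.3664 + 20.4378 + 0.0298 + 4.1076 = 27.9416 ≈ 27.942
Degrees of freedom = 4 − 1 = 3; critical value at α = 0.05 is 7.815.
Since 27.942 > 7.815, we reject the null hypothesis — the data do not fit the 9:3:3:1 ratio.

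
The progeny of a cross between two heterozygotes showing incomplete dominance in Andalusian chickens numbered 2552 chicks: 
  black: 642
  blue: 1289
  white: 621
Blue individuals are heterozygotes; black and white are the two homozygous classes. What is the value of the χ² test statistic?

0.611

With incomplete dominance, a heterozygote × heterozygote cross gives a 1:2:1 phenotypic ratio.
Total ratio parts = 4. Expected numbers out of 2552:
  black: 2552 × 1/4 = 638
  blue: 2552 × 2/4 = 1276
  white: 2552 × 1/4 = 638
χ² = Σ (O − E)² / E
  black: (642 − 638)² / 638 = 0.0251
  blue: (1289 − 1276)² / 1276 = 0.1324
  white: (621 − 638)² / 638 = 0.4530
χ² = 0.0251 + 0.1324 + 0.4530 = 0.6105 ≈ 0.611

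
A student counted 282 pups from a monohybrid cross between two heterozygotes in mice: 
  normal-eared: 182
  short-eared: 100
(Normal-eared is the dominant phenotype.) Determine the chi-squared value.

For a monohybrid cross between heterozygotes with complete dominance, the expected phenotypic ratio is 3:1.
Total ratio parts = 4. Expected numbers out of 282:
  normal-eared: 282 × 3/4 = 211.5
  short-eared: 282 × 1/4 = 70.5
χ² = Σ (O − E)² / E
  normal-eared: (182 − 211.5)² / 211.5 = 4.1147
  short-eared: (100 − 70.5)² / 70.5 = 12.3440
χ² = 4.1147 + 12.3440 = 16.4587 ≈ 16.459

16.459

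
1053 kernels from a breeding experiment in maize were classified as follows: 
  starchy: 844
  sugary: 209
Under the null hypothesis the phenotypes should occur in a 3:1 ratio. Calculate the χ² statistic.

14.906

Expected counts for N = 1053 under a 3:1 ratio (total parts = 4):
  starchy: 1053 × 3/4 = 789.75
  sugary: 1053 × 1/4 = 263.25
χ² = Σ (O − E)² / E
  starchy: (844 − 789.75)² / 789.75 = 3.7266
  sugary: (209 − 263.25)² / 263.25 = 11.1797
χ² = 3.7266 + 11.1797 = 14.9063 ≈ 14.906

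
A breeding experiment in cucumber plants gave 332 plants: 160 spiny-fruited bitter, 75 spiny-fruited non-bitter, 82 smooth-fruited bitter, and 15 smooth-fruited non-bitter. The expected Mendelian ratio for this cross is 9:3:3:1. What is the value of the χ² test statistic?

The 9:3:3:1 ratio has 16 parts, so with N = 332 the expected counts are:
  spiny-fruited bitter: 332 × 9/16 = 186.75
  spiny-fruited non-bitter: 332 × 3/16 = 62.25
  smooth-fruited bitter: 332 × 3/16 = 62.25
  smooth-fruited non-bitter: 332 × 1/16 = 20.75
χ² = Σ (O − E)² / E
  spiny-fruited bitter: (160 − 186.75)² / 186.75 = 3.8317
  spiny-fruited non-bitter: (75 − 62.25)² / 62.25 = 2.6114
  smooth-fruited bitter: (82 − 62.25)² / 62.25 = 6.2661
  smooth-fruited non-bitter: (15 − 20.75)² / 20.75 = 1.5934
χ² = 3.8317 + 2.6114 + 6.2661 + 1.5934 = 14.3026 ≈ 14.303

14.303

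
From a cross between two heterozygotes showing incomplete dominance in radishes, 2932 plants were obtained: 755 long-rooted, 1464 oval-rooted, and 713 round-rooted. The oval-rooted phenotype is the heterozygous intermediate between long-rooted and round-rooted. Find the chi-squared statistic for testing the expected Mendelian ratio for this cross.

With incomplete dominance, a heterozygote × heterozygote cross gives a 1:2:1 phenotypic ratio.
Total ratio parts = 4. Expected numbers out of 2932:
  long-rooted: 2932 × 1/4 = 733
  oval-rooted: 2932 × 2/4 = 1466
  round-rooted: 2932 × 1/4 = 733
χ² = Σ (O − E)² / E
  long-rooted: (755 − 733)² / 733 = 0.6603
  oval-rooted: (1464 − 1466)² / 1466 = 0.0027
  round-rooted: (713 − 733)² / 733 = 0.5457
χ² = 0.6603 + 0.0027 + 0.5457 = 1.2087 ≈ 1.209

1.209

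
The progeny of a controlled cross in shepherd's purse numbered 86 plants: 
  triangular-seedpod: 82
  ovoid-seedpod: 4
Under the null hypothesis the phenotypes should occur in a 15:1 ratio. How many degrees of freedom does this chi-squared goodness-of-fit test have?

1

A goodness-of-fit test with 2 phenotype classes has df = 2 − 1 = 1.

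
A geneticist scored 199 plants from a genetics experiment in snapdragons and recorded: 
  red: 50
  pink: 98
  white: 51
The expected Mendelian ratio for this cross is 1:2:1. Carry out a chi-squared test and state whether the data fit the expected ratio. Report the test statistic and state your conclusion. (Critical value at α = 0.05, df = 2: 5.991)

Expected counts for N = 199 under a 1:2:1 ratio (total parts = 4):
  red: 199 × 1/4 = 49.75
  pink: 199 × 2/4 = 99.5
  white: 199 × 1/4 = 49.75
χ² = Σ (O − E)² / E
  red: (50 − 49.75)² / 49.75 = 0.0013
  pink: (98 − 99.5)² / 99.5 = 0.0226
  white: (51 − 49.75)² / 49.75 = 0.0314
χ² = 0.0013 + 0.0226 + 0.0314 = 0.0553 ≈ 0.055
Degrees of freedom = 3 − 1 = 2; critical value at α = 0.05 is 5.991.
Since 0.055 < 5.991, we fail to reject the null hypothesis — the data are consistent with the 1:2:1 ratio.

0.055; consistent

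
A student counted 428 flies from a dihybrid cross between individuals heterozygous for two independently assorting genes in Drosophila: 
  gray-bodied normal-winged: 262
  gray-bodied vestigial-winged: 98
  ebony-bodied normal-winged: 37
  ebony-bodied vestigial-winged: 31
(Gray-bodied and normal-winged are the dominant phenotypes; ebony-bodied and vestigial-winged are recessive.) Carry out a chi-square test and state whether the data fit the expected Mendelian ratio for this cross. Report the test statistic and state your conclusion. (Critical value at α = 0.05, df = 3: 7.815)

A dihybrid F₂ with independent assortment and complete dominance at both loci gives a 9:3:3:1 phenotypic ratio.
Under the 9:3:3:1 hypothesis (Σ ratio = 16, N = 428):
  gray-bodied normal-winged: 428 × 9/16 = 240.75
  gray-bodied vestigial-winged: 428 × 3/16 = 80.25
  ebony-bodied normal-winged: 428 × 3/16 = 80.25
  ebony-bodied vestigial-winged: 428 × 1/16 = 26.75
χ² = Σ (O − E)² / E
  gray-bodied normal-winged: (262 − 240.75)² / 240.75 = 1.8756
  gray-bodied vestigial-winged: (98 − 80.25)² / 80.25 = 3.9260
  ebony-bodied normal-winged: (37 − 80.25)² / 80.25 = 23.3092
  ebony-bodied vestigial-winged: (31 − 26.75)² / 26.75 = 0.6752
χ² = 1.8756 + 3.9260 + 23.3092 + 0.6752 = 29.786
Degrees of freedom = 4 − 1 = 3; critical value at α = 0.05 is 7.815.
Since 29.786 > 7.815, we reject the null hypothesis — the data do not fit the 9:3:3:1 ratio.

29.786; not consistent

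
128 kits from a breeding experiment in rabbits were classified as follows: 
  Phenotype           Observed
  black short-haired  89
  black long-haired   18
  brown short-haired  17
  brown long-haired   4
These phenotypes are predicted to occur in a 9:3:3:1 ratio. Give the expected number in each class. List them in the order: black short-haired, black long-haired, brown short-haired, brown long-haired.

Expected counts for N = 128 under a 9:3:3:1 ratio (total parts = 16):
  black short-haired: 128 × 9/16 = 72
  black long-haired: 128 × 3/16 = 24
  brown short-haired: 128 × 3/16 = 24
  brown long-haired: 128 × 1/16 = 8

72, 24, 24, 8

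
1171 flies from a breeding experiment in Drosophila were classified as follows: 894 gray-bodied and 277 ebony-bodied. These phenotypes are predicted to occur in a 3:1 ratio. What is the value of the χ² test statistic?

1.130

Total ratio parts = 4. Expected numbers out of 1171:
  gray-bodied: 1171 × 3/4 = 878.25
  ebony-bodied: 1171 × 1/4 = 292.75
χ² = Σ (O − E)² / E
  gray-bodied: (894 − 878.25)² / 878.25 = 0.2825
  ebony-bodied: (277 − 292.75)² / 292.75 = 0.8474
χ² = 0.2825 + 0.8474 = 1.1299 ≈ 1.130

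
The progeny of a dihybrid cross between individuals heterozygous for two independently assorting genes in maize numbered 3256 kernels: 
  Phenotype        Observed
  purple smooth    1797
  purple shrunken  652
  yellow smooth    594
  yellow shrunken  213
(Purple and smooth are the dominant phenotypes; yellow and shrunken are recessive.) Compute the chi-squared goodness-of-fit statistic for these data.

A dihybrid F₂ with independent assortment and complete dominance at both loci gives a 9:3:3:1 phenotypic ratio.
The 9:3:3:1 ratio has 16 parts, so with N = 3256 the expected counts are:
  purple smooth: 3256 × 9/16 = 1831.5
  purple shrunken: 3256 × 3/16 = 610.5
  yellow smooth: 3256 × 3/16 = 610.5
  yellow shrunken: 3256 × 1/16 = 203.5
χ² = Σ (O − E)² / E
  purple smooth: (1797 − 1831.5)² / 1831.5 = 0.6499
  purple shrunken: (652 − 610.5)² / 610.5 = 2.8210
  yellow smooth: (594 − 610.5)² / 610.5 = 0.4459
  yellow shrunken: (213 − 203.5)² / 203.5 = 0.4435
χ² = 0.6499 + 2.8210 + 0.4459 + 0.4435 = 4.3603 ≈ 4.360

4.360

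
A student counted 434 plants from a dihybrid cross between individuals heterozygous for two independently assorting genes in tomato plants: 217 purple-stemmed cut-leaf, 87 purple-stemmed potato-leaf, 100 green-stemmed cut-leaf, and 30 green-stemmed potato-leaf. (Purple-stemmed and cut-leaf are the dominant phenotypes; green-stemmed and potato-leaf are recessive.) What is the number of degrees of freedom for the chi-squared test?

3

A dihybrid F₂ with independent assortment and complete dominance at both loci gives a 9:3:3:1 phenotypic ratio.
A goodness-of-fit test with 4 phenotype classes has df = 4 − 1 = 3.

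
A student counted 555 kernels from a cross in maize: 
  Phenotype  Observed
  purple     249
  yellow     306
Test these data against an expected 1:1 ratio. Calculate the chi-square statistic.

5.854

Total ratio parts = 2. Expected numbers out of 555:
  purple: 555 × 1/2 = 277.5
  yellow: 555 × 1/2 = 277.5
χ² = Σ (O − E)² / E
  purple: (249 − 277.5)² / 277.5 = 2.9270
  yellow: (306 − 277.5)² / 277.5 = 2.9270
χ² = 2.9270 + 2.9270 = 5.854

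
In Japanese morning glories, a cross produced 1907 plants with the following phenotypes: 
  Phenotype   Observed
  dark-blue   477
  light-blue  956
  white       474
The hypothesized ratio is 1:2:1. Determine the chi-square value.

Expected counts for N = 1907 under a 1:2:1 ratio (total parts = 4):
  dark-blue: 1907 × 1/4 = 476.75
  light-blue: 1907 × 2/4 = 953.5
  white: 1907 × 1/4 = 476.75
χ² = Σ (O − E)² / E
  dark-blue: (477 − 476.75)² / 476.75 = 0.0001
  light-blue: (956 − 953.5)² / 953.5 = 0.0066
  white: (474 − 476.75)² / 476.75 = 0.0159
χ² = 0.0001 + 0.0066 + 0.0159 = 0.0226 ≈ 0.023

0.023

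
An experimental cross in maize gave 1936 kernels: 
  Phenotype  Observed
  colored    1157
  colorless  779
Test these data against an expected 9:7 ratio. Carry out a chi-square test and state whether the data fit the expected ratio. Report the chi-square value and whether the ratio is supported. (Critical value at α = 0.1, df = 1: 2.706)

Total ratio parts = 16. Expected numbers out of 1936:
  colored: 1936 × 9/16 = 1089
  colorless: 1936 × 7/16 = 847
χ² = Σ (O − E)² / E
  colored: (1157 − 1089)² / 1089 = 4.2461
  colorless: (779 − 847)² / 847 = 5.4593
χ² = 4.2461 + 5.4593 = 9.7054 ≈ 9.705
Degrees of freedom = 2 − 1 = 1; critical value at α = 0.1 is 2.706.
Since 9.705 > 2.706, we reject the null hypothesis — the data do not fit the 9:7 ratio.

9.705; not consistent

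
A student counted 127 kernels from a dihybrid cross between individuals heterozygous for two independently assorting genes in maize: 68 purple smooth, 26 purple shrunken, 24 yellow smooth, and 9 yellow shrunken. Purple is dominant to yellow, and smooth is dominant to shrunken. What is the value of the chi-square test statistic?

A dihybrid F₂ with independent assortment and complete dominance at both loci gives a 9:3:3:1 phenotypic ratio.
The 9:3:3:1 ratio has 16 parts, so with N = 127 the expected counts are:
  purple smooth: 127 × 9/16 = 71.4375
  purple shrunken: 127 × 3/16 = 23.8125
  yellow smooth: 127 × 3/16 = 23.8125
  yellow shrunken: 127 × 1/16 = 7.9375
χ² = Σ (O − E)² / E
  purple smooth: (68 − 71.4375)² / 71.4375 = 0.1654
  purple shrunken: (26 − 23.8125)² / 23.8125 = 0.2010
  yellow smooth: (24 − 23.8125)² / 23.8125 = 0.0015
  yellow shrunken: (9 − 7.9375)² / 7.9375 = 0.1422
χ² = 0.1654 + 0.2010 + 0.0015 + 0.1422 = 0.5101 ≈ 0.510

0.510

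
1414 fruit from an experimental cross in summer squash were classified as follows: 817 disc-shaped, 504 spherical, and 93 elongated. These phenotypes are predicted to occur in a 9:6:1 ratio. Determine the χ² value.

2.129

The 9:6:1 ratio has 16 parts, so with N = 1414 the expected counts are:
  disc-shaped: 1414 × 9/16 = 795.375
  spherical: 1414 × 6/16 = 530.25
  elongated: 1414 × 1/16 = 88.375
χ² = Σ (O − E)² / E
  disc-shaped: (817 − 795.375)² / 795.375 = 0.5879
  spherical: (504 − 530.25)² / 530.25 = 1.2995
  elongated: (93 − 88.375)² / 88.375 = 0.2420
χ² = 0.5879 + 1.2995 + 0.2420 = 2.1294 ≈ 2.129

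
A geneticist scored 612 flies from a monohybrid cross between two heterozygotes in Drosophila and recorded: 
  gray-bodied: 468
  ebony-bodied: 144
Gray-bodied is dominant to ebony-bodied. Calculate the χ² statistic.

For a monohybrid cross between heterozygotes with complete dominance, the expected phenotypic ratio is 3:1.
Expected counts for N = 612 under a 3:1 ratio (total parts = 4):
  gray-bodied: 612 × 3/4 = 459
  ebony-bodied: 612 × 1/4 = 153
χ² = Σ (O − E)² / E
  gray-bodied: (468 − 459)² / 459 = 0.1765
  ebony-bodied: (144 − 153)² / 153 = 0.5294
χ² = 0.1765 + 0.5294 = 0.7059 ≈ 0.706

0.706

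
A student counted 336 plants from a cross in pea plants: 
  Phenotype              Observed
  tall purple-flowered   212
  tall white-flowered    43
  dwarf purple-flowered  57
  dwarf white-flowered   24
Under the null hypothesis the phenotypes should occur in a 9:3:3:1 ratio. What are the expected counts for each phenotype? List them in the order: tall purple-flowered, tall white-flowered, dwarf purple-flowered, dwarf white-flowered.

Expected counts for N = 336 under a 9:3:3:1 ratio (total parts = 16):
  tall purple-flowered: 336 × 9/16 = 189
  tall white-flowered: 336 × 3/16 = 63
  dwarf purple-flowered: 336 × 3/16 = 63
  dwarf white-flowered: 336 × 1/16 = 21

189, 63, 63, 21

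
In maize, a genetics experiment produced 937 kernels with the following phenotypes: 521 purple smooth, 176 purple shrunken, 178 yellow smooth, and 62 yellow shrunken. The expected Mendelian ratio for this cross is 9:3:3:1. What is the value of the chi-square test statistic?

Total ratio parts = 16. Expected numbers out of 937:
  purple smooth: 937 × 9/16 = 527.0625
  purple shrunken: 937 × 3/16 = 175.6875
  yellow smooth: 937 × 3/16 = 175.6875
  yellow shrunken: 937 × 1/16 = 58.5625
χ² = Σ (O − E)² / E
  purple smooth: (521 − 527.0625)² / 527.0625 = 0.0697
  purple shrunken: (176 − 175.6875)² / 175.6875 = 0.0006
  yellow smooth: (178 − 175.6875)² / 175.6875 = 0.0304
  yellow shrunken: (62 − 58.5625)² / 58.5625 = 0.2018
χ² = 0.0697 + 0.0006 + 0.0304 + 0.2018 = 0.3025 ≈ 0.303

0.303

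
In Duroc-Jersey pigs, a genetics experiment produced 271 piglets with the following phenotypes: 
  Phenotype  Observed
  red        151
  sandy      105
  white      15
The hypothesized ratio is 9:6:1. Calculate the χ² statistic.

Total ratio parts = 16. Expected numbers out of 271:
  red: 271 × 9/16 = 152.4375
  sandy: 271 × 6/16 = 101.625
  white: 271 × 1/16 = 16.9375
χ² = Σ (O − E)² / E
  red: (151 − 152.4375)² / 152.4375 = 0.0136
  sandy: (105 − 101.625)² / 101.625 = 0.1121
  white: (15 − 16.9375)² / 16.9375 = 0.2216
χ² = 0.0136 + 0.1121 + 0.2216 = 0.3473 ≈ 0.347

0.347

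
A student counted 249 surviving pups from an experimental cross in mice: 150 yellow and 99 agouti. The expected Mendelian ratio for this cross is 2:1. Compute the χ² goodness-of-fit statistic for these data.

Under the 2:1 hypothesis (Σ ratio = 3, N = 249):
  yellow: 249 × 2/3 = 166
  agouti: 249 × 1/3 = 83
χ² = Σ (O − E)² / E
  yellow: (150 − 166)² / 166 = 1.5422
  agouti: (99 − 83)² / 83 = 3.0843
χ² = 1.5422 + 3.0843 = 4.6265 ≈ 4.627

4.627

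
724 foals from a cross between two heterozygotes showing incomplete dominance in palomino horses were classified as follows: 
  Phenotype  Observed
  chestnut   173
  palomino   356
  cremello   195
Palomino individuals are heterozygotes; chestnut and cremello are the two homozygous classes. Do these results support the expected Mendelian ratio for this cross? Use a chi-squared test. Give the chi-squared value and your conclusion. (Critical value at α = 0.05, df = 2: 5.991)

1.536; consistent

With incomplete dominance, a heterozygote × heterozygote cross gives a 1:2:1 phenotypic ratio.
Expected counts for N = 724 under a 1:2:1 ratio (total parts = 4):
  chestnut: 724 × 1/4 = 181
  palomino: 724 × 2/4 = 362
  cremello: 724 × 1/4 = 181
χ² = Σ (O − E)² / E
  chestnut: (173 − 181)² / 181 = 0.3536
  palomino: (356 − 362)² / 362 = 0.0994
  cremello: (195 − 181)² / 181 = 1.0829
χ² = 0.3536 + 0.0994 + 1.0829 = 1.5359 ≈ 1.536
Degrees of freedom = 3 − 1 = 2; critical value at α = 0.05 is 5.991.
Since 1.536 < 5.991, we fail to reject the null hypothesis — the data are consistent with the 1:2:1 ratio.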